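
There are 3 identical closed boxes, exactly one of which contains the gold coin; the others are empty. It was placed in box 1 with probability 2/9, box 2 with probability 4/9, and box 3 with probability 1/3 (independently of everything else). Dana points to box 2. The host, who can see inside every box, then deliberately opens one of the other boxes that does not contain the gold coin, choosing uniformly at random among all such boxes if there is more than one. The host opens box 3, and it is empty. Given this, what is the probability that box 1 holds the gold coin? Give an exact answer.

Apply Bayes' rule, conditioning on where the gold coin actually is.
If it is in box 1 (prior 2/9): the host has no choice, probability 1; weight (2/9)·1 = 2/9.
If it is in box 2 (prior 4/9): the host has 2 equally likely choices, so probability 1/2; weight (4/9)·(1/2) = 2/9.
If it is in box 3 (prior 1/3): the host opened box 3, so this case is ruled out; weight (1/3)·0 = 0.
The weights sum to 4/9.
So P(the gold coin in box 1 | the host opened box 3) = (2/9) / (4/9) = 1/2.

1/2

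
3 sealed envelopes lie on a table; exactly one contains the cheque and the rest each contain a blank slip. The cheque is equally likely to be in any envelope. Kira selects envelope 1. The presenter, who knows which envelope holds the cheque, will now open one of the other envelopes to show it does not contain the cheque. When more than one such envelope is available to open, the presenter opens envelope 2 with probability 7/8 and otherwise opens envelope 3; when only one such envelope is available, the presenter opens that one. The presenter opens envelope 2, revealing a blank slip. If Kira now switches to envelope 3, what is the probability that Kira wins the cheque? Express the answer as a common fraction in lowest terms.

8/15

Condition on the true location of the cheque.
If it is in envelope 1 (prior 1/3): envelope 2 is available, opened with probability 7/8; weight (1/3)·(7/8) = 7/24.
If it is in envelope 2 (prior 1/3): the presenter opened envelope 2, so this case is ruled out; weight (1/3)·0 = 0.
If it is in envelope 3 (prior 1/3): only envelope 2 is available, probability 1; weight (1/3)·1 = 1/3.
The weights sum to 5/8.
So P(the cheque in envelope 3 | the presenter opened envelope 2) = (1/3) / (5/8) = 8/15.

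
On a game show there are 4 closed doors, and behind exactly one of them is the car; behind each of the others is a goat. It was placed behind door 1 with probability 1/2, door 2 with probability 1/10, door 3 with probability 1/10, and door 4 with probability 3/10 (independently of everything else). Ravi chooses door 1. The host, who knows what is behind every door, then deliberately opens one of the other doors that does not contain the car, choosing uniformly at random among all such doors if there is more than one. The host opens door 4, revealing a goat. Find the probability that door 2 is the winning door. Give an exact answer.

Condition on the true location of the car.
If it is behind door 1 (prior 1/2): the host has 3 equally likely choices, so probability 1/3; weight (1/2)·(1/3) = 1/6.
If it is behind either of doors 2 and 3 (prior 1/10 each): the host has 2 equally likely choices, so probability 1/2; weight (1/10)·(1/2) = 1/20 each.
If it is behind door 4 (prior 3/10): the host opened door 4, so this case is ruled out; weight (3/10)·0 = 0.
The weights sum to 4/15.
So P(the car behind door 2 | the host opened door 4) = (1/20) / (4/15) = 3/16.

3/16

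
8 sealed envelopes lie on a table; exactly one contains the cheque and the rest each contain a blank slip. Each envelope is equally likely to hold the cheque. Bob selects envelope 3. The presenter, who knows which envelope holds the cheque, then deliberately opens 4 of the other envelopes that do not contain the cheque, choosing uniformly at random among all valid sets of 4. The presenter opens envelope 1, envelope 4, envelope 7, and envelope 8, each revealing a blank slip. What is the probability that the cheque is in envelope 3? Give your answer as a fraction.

Consider each possible location of the cheque in turn.
If it is in any of envelopes 1, 4, 7, and 8 (prior 1/8 each): that envelope was opened and seen not to hold the prize — ruled out; weight (1/8)·0 = 0 each.
If it is in any of envelopes 2, 5, and 6 (prior 1/8 each): the presenter has 15 equally likely choices, so probability 1/15; weight (1/8)·(1/15) = 1/120 each.
If it is in envelope 3 (prior 1/8): the presenter has 35 equally likely choices, so probability 1/35; weight (1/8)·(1/35) = 1/280.
The weights sum to 1/35.
So P(the cheque in envelope 3 | the presenter opened envelope 1, envelope 4, envelope 7, and envelope 8) = (1/280) / (1/35) = 1/8.

1/8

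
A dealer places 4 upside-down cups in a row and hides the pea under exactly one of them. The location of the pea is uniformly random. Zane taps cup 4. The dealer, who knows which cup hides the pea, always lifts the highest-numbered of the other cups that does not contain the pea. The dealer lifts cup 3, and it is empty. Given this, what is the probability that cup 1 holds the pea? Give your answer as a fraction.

Condition on the true location of the pea.
If it is under any of cups 1, 2, and 4 (prior 1/4 each): cup 3 is the highest-numbered option available, probability 1; weight (1/4)·1 = 1/4 each.
If it is under cup 3 (prior 1/4): the dealer opened cup 3, so this case is ruled out; weight (1/4)·0 = 0.
The weights sum to 3/4.
So P(the pea under cup 1 | the dealer opened cup 3) = (1/4) / (3/4) = 1/3.

1/3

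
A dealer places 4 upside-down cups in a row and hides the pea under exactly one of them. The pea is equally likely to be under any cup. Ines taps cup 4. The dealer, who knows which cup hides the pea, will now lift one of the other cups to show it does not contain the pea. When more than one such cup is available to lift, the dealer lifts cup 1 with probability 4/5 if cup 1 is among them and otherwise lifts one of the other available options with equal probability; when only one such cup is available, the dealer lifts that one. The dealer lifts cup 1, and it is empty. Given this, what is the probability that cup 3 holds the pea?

Consider each possible location of the pea in turn.
If it is under cup 1 (prior 1/4): the dealer opened cup 1, so this case is ruled out; weight (1/4)·0 = 0.
If it is under any of cups 2, 3, and 4 (prior 1/4 each): cup 1 is available, opened with probability 4/5; weight (1/4)·(4/5) = 1/5 each.
The weights sum to 3/5.
So P(the pea under cup 3 | the dealer opened cup 1) = (1/5) / (3/5) = 1/3.

1/3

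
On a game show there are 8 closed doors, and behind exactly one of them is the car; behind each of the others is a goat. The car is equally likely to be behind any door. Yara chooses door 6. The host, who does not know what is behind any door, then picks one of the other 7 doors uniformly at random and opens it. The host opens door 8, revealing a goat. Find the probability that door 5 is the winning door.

1/7

Because the host chose which door to open without knowing where the car is, the choice is independent of the prize location. Learning that door 8 does not hold the car simply rules out that one location and leaves the remaining 7 doors still equally likely by symmetry.
So P(the car behind door 5) = 1/7.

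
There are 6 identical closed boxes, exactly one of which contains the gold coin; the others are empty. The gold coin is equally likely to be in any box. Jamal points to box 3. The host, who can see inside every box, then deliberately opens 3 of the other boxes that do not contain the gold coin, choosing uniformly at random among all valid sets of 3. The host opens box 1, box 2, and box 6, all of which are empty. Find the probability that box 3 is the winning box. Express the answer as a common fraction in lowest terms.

Condition on the true location of the gold coin.
If it is in any of boxes 1, 2, and 6 (prior 1/6 each): that box was opened and seen not to hold the prize — ruled out; weight (1/6)·0 = 0 each.
If it is in box 3 (prior 1/6): the host has 10 equally likely choices, so probability 1/10; weight (1/6)·(1/10) = 1/60.
If it is in either of boxes 4 and 5 (prior 1/6 each): the host has 4 equally likely choices, so probability 1/4; weight (1/6)·(1/4) = 1/24 each.
The weights sum to 1/10.
So P(the gold coin in box 3 | the host opened box 1, box 2, and box 6) = (1/60) / (1/10) = 1/6.

1/6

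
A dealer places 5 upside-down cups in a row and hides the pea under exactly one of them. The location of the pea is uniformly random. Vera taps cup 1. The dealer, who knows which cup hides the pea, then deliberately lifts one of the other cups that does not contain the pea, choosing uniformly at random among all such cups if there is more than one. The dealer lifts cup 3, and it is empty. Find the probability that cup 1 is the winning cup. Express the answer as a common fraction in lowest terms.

1/5

Consider each possible location of the pea in turn.
If it is under cup 1 (prior 1/5): the dealer has 4 equally likely choices, so probability 1/4; weight (1/5)·(1/4) = 1/20.
If it is under any of cups 2, 4, and 5 (prior 1/5 each): the dealer has 3 equally likely choices, so probability 1/3; weight (1/5)·(1/3) = 1/15 each.
If it is under cup 3 (prior 1/5): the dealer opened cup 3, so this case is ruled out; weight (1/5)·0 = 0.
The weights sum to 1/4.
So P(the pea under cup 1 | the dealer opened cup 3) = (1/20) / (1/4) = 1/5.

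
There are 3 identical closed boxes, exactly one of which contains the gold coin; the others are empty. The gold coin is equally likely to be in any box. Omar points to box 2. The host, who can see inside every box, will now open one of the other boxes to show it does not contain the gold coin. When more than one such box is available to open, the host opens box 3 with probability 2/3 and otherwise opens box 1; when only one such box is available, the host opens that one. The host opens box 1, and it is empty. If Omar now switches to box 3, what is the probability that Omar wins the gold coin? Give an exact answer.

3/4

Consider each possible location of the gold coin in turn.
If it is in box 1 (prior 1/3): the host opened box 1, so this case is ruled out; weight (1/3)·0 = 0.
If it is in box 2 (prior 1/3): box 3 is available but not opened, probability 1/3; weight (1/3)·(1/3) = 1/9.
If it is in box 3 (prior 1/3): only box 1 is available, probability 1; weight (1/3)·1 = 1/3.
The weights sum to 4/9.
So P(the gold coin in box 3 | the host opened box 1) = (1/3) / (4/9) = 3/4.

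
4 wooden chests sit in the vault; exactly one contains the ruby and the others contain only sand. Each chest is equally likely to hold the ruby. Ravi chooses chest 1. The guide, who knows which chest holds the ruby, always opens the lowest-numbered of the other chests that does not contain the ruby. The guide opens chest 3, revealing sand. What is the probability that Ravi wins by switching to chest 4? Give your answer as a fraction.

0

Apply Bayes' rule, conditioning on where the ruby actually is.
If it is in either of chests 1 and 4 (prior 1/4 each): the guide would have opened chest 2 instead, probability 0; weight (1/4)·0 = 0 each.
If it is in chest 2 (prior 1/4): chest 3 is the lowest-numbered option available, probability 1; weight (1/4)·1 = 1/4.
If it is in chest 3 (prior 1/4): the guide opened chest 3, so this case is ruled out; weight (1/4)·0 = 0.
The weights sum to 1/4.
So P(the ruby in chest 4 | the guide opened chest 3) = 0 / (1/4) = 0.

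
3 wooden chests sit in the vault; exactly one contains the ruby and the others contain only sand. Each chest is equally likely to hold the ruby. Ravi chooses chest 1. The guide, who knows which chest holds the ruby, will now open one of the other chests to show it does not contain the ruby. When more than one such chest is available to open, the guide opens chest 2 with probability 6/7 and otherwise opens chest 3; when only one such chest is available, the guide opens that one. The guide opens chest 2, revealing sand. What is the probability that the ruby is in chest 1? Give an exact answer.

6/13

Apply Bayes' rule, conditioning on where the ruby actually is.
If it is in chest 1 (prior 1/3): chest 2 is available, opened with probability 6/7; weight (1/3)·(6/7) = 2/7.
If it is in chest 2 (prior 1/3): the guide opened chest 2, so this case is ruled out; weight (1/3)·0 = 0.
If it is in chest 3 (prior 1/3): only chest 2 is available, probability 1; weight (1/3)·1 = 1/3.
The weights sum to 13/21.
So P(the ruby in chest 1 | the guide opened chest 2) = (2/7) / (13/21) = 6/13.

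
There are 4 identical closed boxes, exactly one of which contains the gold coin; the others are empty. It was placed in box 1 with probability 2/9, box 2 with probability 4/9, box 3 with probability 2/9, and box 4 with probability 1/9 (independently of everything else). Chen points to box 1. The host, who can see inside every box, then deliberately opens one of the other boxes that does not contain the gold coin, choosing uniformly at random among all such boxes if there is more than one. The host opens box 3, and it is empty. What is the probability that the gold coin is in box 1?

Consider each possible location of the gold coin in turn.
If it is in box 1 (prior 2/9): the host has 3 equally likely choices, so probability 1/3; weight (2/9)·(1/3) = 2/27.
If it is in box 2 (prior 4/9): the host has 2 equally likely choices, so probability 1/2; weight (4/9)·(1/2) = 2/9.
If it is in box 3 (prior 2/9): the host opened box 3, so this case is ruled out; weight (2/9)·0 = 0.
If it is in box 4 (prior 1/9): the host has 2 equally likely choices, so probability 1/2; weight (1/9)·(1/2) = 1/18.
The weights sum to 19/54.
So P(the gold coin in box 1 | the host opened box 3) = (2/27) / (19/54) = 4/19.

4/19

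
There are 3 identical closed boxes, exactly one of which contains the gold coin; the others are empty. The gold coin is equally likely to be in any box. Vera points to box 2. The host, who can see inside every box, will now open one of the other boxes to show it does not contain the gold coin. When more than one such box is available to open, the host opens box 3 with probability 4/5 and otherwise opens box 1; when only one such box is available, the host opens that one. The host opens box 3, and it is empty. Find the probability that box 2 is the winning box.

4/9

Apply Bayes' rule, conditioning on where the gold coin actually is.
If it is in box 1 (prior 1/3): only box 3 is available, probability 1; weight (1/3)·1 = 1/3.
If it is in box 2 (prior 1/3): box 3 is available, opened with probability 4/5; weight (1/3)·(4/5) = 4/15.
If it is in box 3 (prior 1/3): the host opened box 3, so this case is ruled out; weight (1/3)·0 = 0.
The weights sum to 3/5.
So P(the gold coin in box 2 | the host opened box 3) = (4/15) / (3/5) = 4/9.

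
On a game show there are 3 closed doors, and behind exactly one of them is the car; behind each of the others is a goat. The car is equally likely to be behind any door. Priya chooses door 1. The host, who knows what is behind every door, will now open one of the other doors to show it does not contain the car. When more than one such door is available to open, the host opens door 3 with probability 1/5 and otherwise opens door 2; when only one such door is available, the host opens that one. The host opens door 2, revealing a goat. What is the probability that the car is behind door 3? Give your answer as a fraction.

5/9

Condition on the true location of the car.
If it is behind door 1 (prior 1/3): door 3 is available but not opened, probability 4/5; weight (1/3)·(4/5) = 4/15.
If it is behind door 2 (prior 1/3): the host opened door 2, so this case is ruled out; weight (1/3)·0 = 0.
If it is behind door 3 (prior 1/3): only door 2 is available, probability 1; weight (1/3)·1 = 1/3.
The weights sum to 3/5.
So P(the car behind door 3 | the host opened door 2) = (1/3) / (3/5) = 5/9.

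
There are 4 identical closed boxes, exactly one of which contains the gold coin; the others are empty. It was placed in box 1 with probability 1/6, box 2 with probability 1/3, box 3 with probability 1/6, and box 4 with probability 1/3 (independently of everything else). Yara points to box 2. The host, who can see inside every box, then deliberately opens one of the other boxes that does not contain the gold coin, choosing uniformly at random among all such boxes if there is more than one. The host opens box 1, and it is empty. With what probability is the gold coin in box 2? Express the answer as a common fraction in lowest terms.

4/13

Consider each possible location of the gold coin in turn.
If it is in box 1 (prior 1/6): the host opened box 1, so this case is ruled out; weight (1/6)·0 = 0.
If it is in box 2 (prior 1/3): the host has 3 equally likely choices, so probability 1/3; weight (1/3)·(1/3) = 1/9.
If it is in box 3 (prior 1/6): the host has 2 equally likely choices, so probability 1/2; weight (1/6)·(1/2) = 1/12.
If it is in box 4 (prior 1/3): the host has 2 equally likely choices, so probability 1/2; weight (1/3)·(1/2) = 1/6.
The weights sum to 13/36.
So P(the gold coin in box 2 | the host opened box 1) = (1/9) / (13/36) = 4/13.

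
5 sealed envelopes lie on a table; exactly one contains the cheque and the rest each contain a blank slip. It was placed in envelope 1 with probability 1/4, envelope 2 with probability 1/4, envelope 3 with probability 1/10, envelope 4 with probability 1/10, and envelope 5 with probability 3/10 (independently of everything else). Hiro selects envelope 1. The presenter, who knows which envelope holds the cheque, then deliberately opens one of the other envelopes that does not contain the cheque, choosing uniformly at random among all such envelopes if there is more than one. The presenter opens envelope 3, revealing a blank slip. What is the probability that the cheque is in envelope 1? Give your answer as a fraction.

15/67

Condition on the true location of the cheque.
If it is in envelope 1 (prior 1/4): the presenter has 4 equally likely choices, so probability 1/4; weight (1/4)·(1/4) = 1/16.
If it is in envelope 2 (prior 1/4): the presenter has 3 equally likely choices, so probability 1/3; weight (1/4)·(1/3) = 1/12.
If it is in envelope 3 (prior 1/10): the presenter opened envelope 3, so this case is ruled out; weight (1/10)·0 = 0.
If it is in envelope 4 (prior 1/10): the presenter has 3 equally likely choices, so probability 1/3; weight (1/10)·(1/3) = 1/30.
If it is in envelope 5 (prior 3/10): the presenter has 3 equally likely choices, so probability 1/3; weight (3/10)·(1/3) = 1/10.
The weights sum to 67/240.
So P(the cheque in envelope 1 | the presenter opened envelope 3) = (1/16) / (67/240) = 15/67.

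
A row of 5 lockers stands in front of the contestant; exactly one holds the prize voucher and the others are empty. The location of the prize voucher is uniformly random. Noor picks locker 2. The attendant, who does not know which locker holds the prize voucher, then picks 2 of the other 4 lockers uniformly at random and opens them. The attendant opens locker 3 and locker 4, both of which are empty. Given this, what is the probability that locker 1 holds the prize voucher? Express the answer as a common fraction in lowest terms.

1/3

Condition on the true location of the prize voucher.
If it is in any of lockers 1, 2, and 5 (prior 1/5 each): the attendant picks exactly this set with probability 1/6 regardless, and none is the prize; weight (1/5)·(1/6) = 1/30 each.
If it is in either of lockers 3 and 4 (prior 1/5 each): that locker was opened and seen not to hold the prize — ruled out; weight (1/5)·0 = 0 each.
The weights sum to 1/10.
So P(the prize voucher in locker 1 | the attendant opened locker 3 and locker 4) = (1/30) / (1/10) = 1/3.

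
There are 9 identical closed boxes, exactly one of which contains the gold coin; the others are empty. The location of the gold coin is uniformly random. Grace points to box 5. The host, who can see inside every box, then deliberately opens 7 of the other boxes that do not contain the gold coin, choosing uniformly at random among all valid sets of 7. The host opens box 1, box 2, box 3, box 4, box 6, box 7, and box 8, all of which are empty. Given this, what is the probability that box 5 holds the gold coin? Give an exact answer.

Apply Bayes' rule, conditioning on where the gold coin actually is.
If it is in any of boxes 1, 2, 3, 4, 6, 7, and 8 (prior 1/9 each): that box was opened and seen not to hold the prize — ruled out; weight (1/9)·0 = 0 each.
If it is in box 5 (prior 1/9): the host has 8 equally likely choices, so probability 1/8; weight (1/9)·(1/8) = 1/72.
If it is in box 9 (prior 1/9): the host has no choice, probability 1; weight (1/9)·1 = 1/9.
The weights sum to 1/8.
So P(the gold coin in box 5 | the host opened box 1, box 2, box 3, box 4, box 6, box 7, and box 8) = (1/72) / (1/8) = 1/9.

1/9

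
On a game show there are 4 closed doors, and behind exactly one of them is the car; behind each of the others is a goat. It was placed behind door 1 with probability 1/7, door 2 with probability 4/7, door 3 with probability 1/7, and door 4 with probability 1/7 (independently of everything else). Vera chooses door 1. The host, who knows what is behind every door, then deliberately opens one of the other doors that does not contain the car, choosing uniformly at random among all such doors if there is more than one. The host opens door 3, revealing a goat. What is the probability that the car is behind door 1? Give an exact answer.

Apply Bayes' rule, conditioning on where the car actually is.
If it is behind door 1 (prior 1/7): the host has 3 equally likely choices, so probability 1/3; weight (1/7)·(1/3) = 1/21.
If it is behind door 2 (prior 4/7): the host has 2 equally likely choices, so probability 1/2; weight (4/7)·(1/2) = 2/7.
If it is behind door 3 (prior 1/7): the host opened door 3, so this case is ruled out; weight (1/7)·0 = 0.
If it is behind door 4 (prior 1/7): the host has 2 equally likely choices, so probability 1/2; weight (1/7)·(1/2) = 1/14.
The weights sum to 17/42.
So P(the car behind door 1 | the host opened door 3) = (1/21) / (17/42) = 2/17.

2/17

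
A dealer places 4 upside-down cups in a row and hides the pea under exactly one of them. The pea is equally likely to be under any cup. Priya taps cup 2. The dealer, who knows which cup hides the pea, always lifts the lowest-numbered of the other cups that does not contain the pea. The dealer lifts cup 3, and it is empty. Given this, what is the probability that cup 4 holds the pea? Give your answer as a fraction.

0

Consider each possible location of the pea in turn.
If it is under cup 1 (prior 1/4): cup 3 is the lowest-numbered option available, probability 1; weight (1/4)·1 = 1/4.
If it is under either of cups 2 and 4 (prior 1/4 each): the dealer would have opened cup 1 instead, probability 0; weight (1/4)·0 = 0 each.
If it is under cup 3 (prior 1/4): the dealer opened cup 3, so this case is ruled out; weight (1/4)·0 = 0.
The weights sum to 1/4.
So P(the pea under cup 4 | the dealer opened cup 3) = 0 / (1/4) = 0.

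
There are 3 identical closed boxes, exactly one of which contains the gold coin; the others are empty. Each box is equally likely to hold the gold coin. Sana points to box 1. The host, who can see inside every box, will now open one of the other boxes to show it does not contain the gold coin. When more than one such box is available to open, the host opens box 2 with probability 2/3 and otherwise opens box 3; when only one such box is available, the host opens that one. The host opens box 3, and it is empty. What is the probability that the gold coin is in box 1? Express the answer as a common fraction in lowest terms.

1/4

Condition on the true location of the gold coin.
If it is in box 1 (prior 1/3): box 2 is available but not opened, probability 1/3; weight (1/3)·(1/3) = 1/9.
If it is in box 2 (prior 1/3): only box 3 is available, probability 1; weight (1/3)·1 = 1/3.
If it is in box 3 (prior 1/3): the host opened box 3, so this case is ruled out; weight (1/3)·0 = 0.
The weights sum to 4/9.
So P(the gold coin in box 1 | the host opened box 3) = (1/9) / (4/9) = 1/4.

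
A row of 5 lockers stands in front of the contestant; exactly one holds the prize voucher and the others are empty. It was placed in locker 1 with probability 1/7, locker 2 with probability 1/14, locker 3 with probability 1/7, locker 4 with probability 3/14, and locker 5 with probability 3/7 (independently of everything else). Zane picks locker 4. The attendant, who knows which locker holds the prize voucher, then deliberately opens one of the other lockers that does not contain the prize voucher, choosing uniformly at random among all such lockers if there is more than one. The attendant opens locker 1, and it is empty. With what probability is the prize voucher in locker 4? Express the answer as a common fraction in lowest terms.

1/5

Consider each possible location of the prize voucher in turn.
If it is in locker 1 (prior 1/7): the attendant opened locker 1, so this case is ruled out; weight (1/7)·0 = 0.
If it is in locker 2 (prior 1/14): the attendant has 3 equally likely choices, so probability 1/3; weight (1/14)·(1/3) = 1/42.
If it is in locker 3 (prior 1/7): the attendant has 3 equally likely choices, so probability 1/3; weight (1/7)·(1/3) = 1/21.
If it is in locker 4 (prior 3/14): the attendant has 4 equally likely choices, so probability 1/4; weight (3/14)·(1/4) = 3/56.
If it is in locker 5 (prior 3/7): the attendant has 3 equally likely choices, so probability 1/3; weight (3/7)·(1/3) = 1/7.
The weights sum to 15/56.
So P(the prize voucher in locker 4 | the attendant opened locker 1) = (3/56) / (15/56) = 1/5.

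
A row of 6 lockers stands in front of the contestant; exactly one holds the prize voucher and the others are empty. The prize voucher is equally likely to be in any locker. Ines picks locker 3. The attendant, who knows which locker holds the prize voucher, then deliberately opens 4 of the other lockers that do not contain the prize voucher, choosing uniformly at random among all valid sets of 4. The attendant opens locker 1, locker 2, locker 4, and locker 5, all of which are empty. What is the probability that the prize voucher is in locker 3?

Condition on the true location of the prize voucher.
If it is in any of lockers 1, 2, 4, and 5 (prior 1/6 each): that locker was opened and seen not to hold the prize — ruled out; weight (1/6)·0 = 0 each.
If it is in locker 3 (prior 1/6): the attendant has 5 equally likely choices, so probability 1/5; weight (1/6)·(1/5) = 1/30.
If it is in locker 6 (prior 1/6): the attendant has no choice, probability 1; weight (1/6)·1 = 1/6.
The weights sum to 1/5.
So P(the prize voucher in locker 3 | the attendant opened locker 1, locker 2, locker 4, and locker 5) = (1/30) / (1/5) = 1/6.

1/6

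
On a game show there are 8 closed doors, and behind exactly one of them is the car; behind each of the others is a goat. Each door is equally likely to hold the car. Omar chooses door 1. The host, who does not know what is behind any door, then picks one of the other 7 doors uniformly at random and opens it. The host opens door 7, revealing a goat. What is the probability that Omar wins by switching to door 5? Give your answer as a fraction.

Apply Bayes' rule, conditioning on where the car actually is.
If it is behind any of doors 1, 2, 3, 4, 5, 6, and 8 (prior 1/8 each): the host picks door 7 with probability 1/7 regardless, and it is not the prize; weight (1/8)·(1/7) = 1/56 each.
If it is behind door 7 (prior 1/8): the host opened door 7, so this case is ruled out; weight (1/8)·0 = 0.
The weights sum to 1/8.
So P(the car behind door 5 | the host opened door 7) = (1/56) / (1/8) = 1/7.

1/7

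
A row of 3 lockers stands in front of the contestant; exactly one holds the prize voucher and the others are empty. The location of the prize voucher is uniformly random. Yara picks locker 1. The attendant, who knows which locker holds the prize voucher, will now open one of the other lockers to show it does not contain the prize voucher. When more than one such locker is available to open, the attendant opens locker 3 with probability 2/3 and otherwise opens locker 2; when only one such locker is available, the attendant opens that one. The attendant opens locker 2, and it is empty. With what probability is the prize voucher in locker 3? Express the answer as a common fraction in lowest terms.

3/4

Consider each possible location of the prize voucher in turn.
If it is in locker 1 (prior 1/3): locker 3 is available but not opened, probability 1/3; weight (1/3)·(1/3) = 1/9.
If it is in locker 2 (prior 1/3): the attendant opened locker 2, so this case is ruled out; weight (1/3)·0 = 0.
If it is in locker 3 (prior 1/3): only locker 2 is available, probability 1; weight (1/3)·1 = 1/3.
The weights sum to 4/9.
So P(the prize voucher in locker 3 | the attendant opened locker 2) = (1/3) / (4/9) = 3/4.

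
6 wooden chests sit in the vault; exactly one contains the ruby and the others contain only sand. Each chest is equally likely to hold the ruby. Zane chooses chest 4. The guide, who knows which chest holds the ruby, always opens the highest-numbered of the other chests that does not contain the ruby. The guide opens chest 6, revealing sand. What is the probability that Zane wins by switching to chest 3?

1/5

Apply Bayes' rule, conditioning on where the ruby actually is.
If it is in any of chests 1, 2, 3, 4, and 5 (prior 1/6 each): chest 6 is the highest-numbered option available, probability 1; weight (1/6)·1 = 1/6 each.
If it is in chest 6 (prior 1/6): the guide opened chest 6, so this case is ruled out; weight (1/6)·0 = 0.
The weights sum to 5/6.
So P(the ruby in chest 3 | the guide opened chest 6) = (1/6) / (5/6) = 1/5.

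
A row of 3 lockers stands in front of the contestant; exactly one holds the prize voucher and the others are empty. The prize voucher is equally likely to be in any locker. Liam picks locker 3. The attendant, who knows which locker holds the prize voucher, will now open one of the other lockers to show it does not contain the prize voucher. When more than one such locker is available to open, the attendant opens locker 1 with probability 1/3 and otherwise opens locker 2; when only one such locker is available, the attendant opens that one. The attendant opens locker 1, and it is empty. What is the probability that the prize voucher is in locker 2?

3/4

Apply Bayes' rule, conditioning on where the prize voucher actually is.
If it is in locker 1 (prior 1/3): the attendant opened locker 1, so this case is ruled out; weight (1/3)·0 = 0.
If it is in locker 2 (prior 1/3): only locker 1 is available, probability 1; weight (1/3)·1 = 1/3.
If it is in locker 3 (prior 1/3): locker 1 is available, opened with probability 1/3; weight (1/3)·(1/3) = 1/9.
The weights sum to 4/9.
So P(the prize voucher in locker 2 | the attendant opened locker 1) = (1/3) / (4/9) = 3/4.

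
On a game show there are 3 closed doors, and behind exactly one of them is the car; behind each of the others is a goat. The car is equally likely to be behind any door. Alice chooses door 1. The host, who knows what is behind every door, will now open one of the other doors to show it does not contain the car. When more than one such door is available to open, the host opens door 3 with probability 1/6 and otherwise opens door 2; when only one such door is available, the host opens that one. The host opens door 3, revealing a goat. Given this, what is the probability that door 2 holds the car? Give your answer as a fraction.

Apply Bayes' rule, conditioning on where the car actually is.
If it is behind door 1 (prior 1/3): door 3 is available, opened with probability 1/6; weight (1/3)·(1/6) = 1/18.
If it is behind door 2 (prior 1/3): only door 3 is available, probability 1; weight (1/3)·1 = 1/3.
If it is behind door 3 (prior 1/3): the host opened door 3, so this case is ruled out; weight (1/3)·0 = 0.
The weights sum to 7/18.
So P(the car behind door 2 | the host opened door 3) = (1/3) / (7/18) = 6/7.

6/7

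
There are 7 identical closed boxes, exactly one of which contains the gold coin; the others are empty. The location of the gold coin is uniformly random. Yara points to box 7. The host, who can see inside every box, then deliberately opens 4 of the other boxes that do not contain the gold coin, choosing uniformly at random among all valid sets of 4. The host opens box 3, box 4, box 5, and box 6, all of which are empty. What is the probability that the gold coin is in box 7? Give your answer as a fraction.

Apply Bayes' rule, conditioning on where the gold coin actually is.
If it is in either of boxes 1 and 2 (prior 1/7 each): the host has 5 equally likely choices, so probability 1/5; weight (1/7)·(1/5) = 1/35 each.
If it is in any of boxes 3, 4, 5, and 6 (prior 1/7 each): that box was opened and seen not to hold the prize — ruled out; weight (1/7)·0 = 0 each.
If it is in box 7 (prior 1/7): the host has 15 equally likely choices, so probability 1/15; weight (1/7)·(1/15) = 1/105.
The weights sum to 1/15.
So P(the gold coin in box 7 | the host opened box 3, box 4, box 5, and box 6) = (1/105) / (1/15) = 1/7.

1/7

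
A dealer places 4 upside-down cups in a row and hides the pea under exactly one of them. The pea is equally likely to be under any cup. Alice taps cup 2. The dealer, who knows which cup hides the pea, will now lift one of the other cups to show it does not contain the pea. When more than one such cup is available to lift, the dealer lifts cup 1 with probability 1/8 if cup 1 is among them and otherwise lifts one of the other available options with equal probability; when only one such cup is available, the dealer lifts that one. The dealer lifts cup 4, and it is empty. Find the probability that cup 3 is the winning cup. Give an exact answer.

14/29

Consider each possible location of the pea in turn.
If it is under cup 1 (prior 1/4): cup 1 holds the prize so is unavailable; the dealer chooses uniformly among the 2 others, probability 1/2; weight (1/4)·(1/2) = 1/8.
If it is under cup 2 (prior 1/4): cup 1 is available but not opened; cup 4 gets probability (1 − 1/8)/2 = 7/16; weight (1/4)·(7/16) = 7/64.
If it is under cup 3 (prior 1/4): cup 1 is available but not opened, probability 7/8; weight (1/4)·(7/8) = 7/32.
If it is under cup 4 (prior 1/4): the dealer opened cup 4, so this case is ruled out; weight (1/4)·0 = 0.
The weights sum to 29/64.
So P(the pea under cup 3 | the dealer opened cup 4) = (7/32) / (29/64) = 14/29.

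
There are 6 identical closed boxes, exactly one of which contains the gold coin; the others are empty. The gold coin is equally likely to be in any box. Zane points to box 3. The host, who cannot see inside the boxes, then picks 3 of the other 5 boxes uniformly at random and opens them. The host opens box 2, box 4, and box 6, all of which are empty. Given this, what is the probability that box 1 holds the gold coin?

1/3

Consider each possible location of the gold coin in turn.
If it is in any of boxes 1, 3, and 5 (prior 1/6 each): the host picks exactly this set with probability 1/10 regardless, and none is the prize; weight (1/6)·(1/10) = 1/60 each.
If it is in any of boxes 2, 4, and 6 (prior 1/6 each): that box was opened and seen not to hold the prize — ruled out; weight (1/6)·0 = 0 each.
The weights sum to 1/20.
So P(the gold coin in box 1 | the host opened box 2, box 4, and box 6) = (1/60) / (1/20) = 1/3.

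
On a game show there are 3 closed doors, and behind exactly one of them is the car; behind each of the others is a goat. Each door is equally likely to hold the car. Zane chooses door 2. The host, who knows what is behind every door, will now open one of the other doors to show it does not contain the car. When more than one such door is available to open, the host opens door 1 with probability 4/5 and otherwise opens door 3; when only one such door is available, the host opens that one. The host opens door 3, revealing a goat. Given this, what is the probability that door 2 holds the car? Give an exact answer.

Condition on the true location of the car.
If it is behind door 1 (prior 1/3): only door 3 is available, probability 1; weight (1/3)·1 = 1/3.
If it is behind door 2 (prior 1/3): door 1 is available but not opened, probability 1/5; weight (1/3)·(1/5) = 1/15.
If it is behind door 3 (prior 1/3): the host opened door 3, so this case is ruled out; weight (1/3)·0 = 0.
The weights sum to 2/5.
So P(the car behind door 2 | the host opened door 3) = (1/15) / (2/5) = 1/6.

1/6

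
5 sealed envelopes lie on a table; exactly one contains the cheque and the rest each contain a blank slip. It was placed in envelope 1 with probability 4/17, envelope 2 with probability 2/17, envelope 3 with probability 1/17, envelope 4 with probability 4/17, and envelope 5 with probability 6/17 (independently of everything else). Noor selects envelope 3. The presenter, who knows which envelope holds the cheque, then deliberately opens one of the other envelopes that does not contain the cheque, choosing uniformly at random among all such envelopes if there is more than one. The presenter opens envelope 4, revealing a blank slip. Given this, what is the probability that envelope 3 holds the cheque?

Apply Bayes' rule, conditioning on where the cheque actually is.
If it is in envelope 1 (prior 4/17): the presenter has 3 equally likely choices, so probability 1/3; weight (4/17)·(1/3) = 4/51.
If it is in envelope 2 (prior 2/17): the presenter has 3 equally likely choices, so probability 1/3; weight (2/17)·(1/3) = 2/51.
If it is in envelope 3 (prior 1/17): the presenter has 4 equally likely choices, so probability 1/4; weight (1/17)·(1/4) = 1/68.
If it is in envelope 4 (prior 4/17): the presenter opened envelope 4, so this case is ruled out; weight (4/17)·0 = 0.
If it is in envelope 5 (prior 6/17): the presenter has 3 equally likely choices, so probability 1/3; weight (6/17)·(1/3) = 2/17.
The weights sum to 1/4.
So P(the cheque in envelope 3 | the presenter opened envelope 4) = (1/68) / (1/4) = 1/17.

1/17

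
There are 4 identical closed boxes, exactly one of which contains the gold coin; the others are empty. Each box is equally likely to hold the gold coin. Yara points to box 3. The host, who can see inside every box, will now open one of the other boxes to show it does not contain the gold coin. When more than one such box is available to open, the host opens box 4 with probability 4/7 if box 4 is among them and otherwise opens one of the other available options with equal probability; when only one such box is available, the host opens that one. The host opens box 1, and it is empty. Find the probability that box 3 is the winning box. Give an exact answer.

Apply Bayes' rule, conditioning on where the gold coin actually is.
If it is in box 1 (prior 1/4): the host opened box 1, so this case is ruled out; weight (1/4)·0 = 0.
If it is in box 2 (prior 1/4): box 4 is available but not opened, probability 3/7; weight (1/4)·(3/7) = 3/28.
If it is in box 3 (prior 1/4): box 4 is available but not opened; box 1 gets probability (1 − 4/7)/2 = 3/14; weight (1/4)·(3/14) = 3/56.
If it is in box 4 (prior 1/4): box 4 holds the prize so is unavailable; the host chooses uniformly among the 2 others, probability 1/2; weight (1/4)·(1/2) = 1/8.
The weights sum to 2/7.
So P(the gold coin in box 3 | the host opened box 1) = (3/56) / (2/7) = 3/16.

3/16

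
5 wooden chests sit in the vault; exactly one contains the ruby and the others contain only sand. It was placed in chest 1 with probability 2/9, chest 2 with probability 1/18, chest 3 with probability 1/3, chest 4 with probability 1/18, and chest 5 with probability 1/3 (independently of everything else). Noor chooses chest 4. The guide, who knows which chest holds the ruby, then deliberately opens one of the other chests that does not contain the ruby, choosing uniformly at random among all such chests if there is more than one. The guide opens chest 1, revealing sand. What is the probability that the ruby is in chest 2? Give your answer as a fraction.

Apply Bayes' rule, conditioning on where the ruby actually is.
If it is in chest 1 (prior 2/9): the guide opened chest 1, so this case is ruled out; weight (2/9)·0 = 0.
If it is in chest 2 (prior 1/18): the guide has 3 equally likely choices, so probability 1/3; weight (1/18)·(1/3) = 1/54.
If it is in either of chests 3 and 5 (prior 1/3 each): the guide has 3 equally likely choices, so probability 1/3; weight (1/3)·(1/3) = 1/9 each.
If it is in chest 4 (prior 1/18): the guide has 4 equally likely choices, so probability 1/4; weight (1/18)·(1/4) = 1/72.
The weights sum to 55/216.
So P(the ruby in chest 2 | the guide opened chest 1) = (1/54) / (55/216) = 4/55.

4/55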